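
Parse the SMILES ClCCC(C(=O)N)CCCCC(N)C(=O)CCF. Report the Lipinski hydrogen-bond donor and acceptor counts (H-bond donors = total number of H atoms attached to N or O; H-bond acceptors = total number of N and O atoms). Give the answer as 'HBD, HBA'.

Donors: find every N or O and count the H atoms it carries.
  atom 6 (O): bond orders sum to 2 → 0 H
  atom 7 (N): bond orders sum to 1 → 2 H
  atom 13 (N): bond orders sum to 1 → 2 H
  atom 15 (O): bond orders sum to 2 → 0 H
Lipinski HBD = 4.
Acceptors: N atoms = 2, O atoms = 2 → HBA = 4.

4, 4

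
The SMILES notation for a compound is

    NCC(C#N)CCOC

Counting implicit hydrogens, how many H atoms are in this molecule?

12

Walk through each heavy atom and fill implicit hydrogens from standard valence (C 4, N 3, O 2, S 2, halogen 1):
  atom 1: N, bond orders sum to 1 (valence 3) → 2 H
  atom 2: C, bond orders sum to 2 (valence 4) → 2 H
  atom 3: C, bond orders sum to 3 (valence 4) → 1 H
  atom 4: C, bond orders sum to 4 (valence 4) → 0 H
  atom 5: N, bond orders sum to 3 (valence 3) → 0 H
  atom 6: C, bond orders sum to 2 (valence 4) → 2 H
  atom 7: C, bond orders sum to 2 (valence 4) → 2 H
  atom 8: O, bond orders sum to 2 (valence 2) → 0 H
  atom 9: C, bond orders sum to 1 (valence 4) → 3 H
Total hydrogens: 12.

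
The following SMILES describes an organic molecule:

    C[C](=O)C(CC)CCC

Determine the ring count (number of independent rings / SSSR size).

In SMILES, each pair of matching ring-closure digits denotes one ring-closing bond; the number of such bonds equals the number of independent rings.
Ring-closure bonds here: 0.

0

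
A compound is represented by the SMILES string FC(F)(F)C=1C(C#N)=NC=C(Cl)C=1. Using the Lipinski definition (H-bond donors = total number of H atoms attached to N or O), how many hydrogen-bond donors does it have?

Donors: find every N or O and count the H atoms it carries.
  atom 8 (N): bond orders sum to 3 → 0 H
  atom 9 (N): bond orders sum to 3 → 0 H
Lipinski HBD = 0.

0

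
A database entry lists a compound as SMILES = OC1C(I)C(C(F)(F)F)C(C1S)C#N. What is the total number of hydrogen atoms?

7

Walk through each heavy atom and fill implicit hydrogens from standard valence (C 4, N 3, O 2, S 2, halogen 1):
  atom 1: O, bond orders sum to 1 (valence 2) → 1 H
  atom 2: C, bond orders sum to 3 (valence 4) → 1 H
  atom 3: C, bond orders sum to 3 (valence 4) → 1 H
  atom 4: I (halogen, monovalent) → 0 H
  atom 5: C, bond orders sum to 3 (valence 4) → 1 H
  atom 6: C, bond orders sum to 4 (valence 4) → 0 H
  atom 7: F (halogen, monovalent) → 0 H
  atom 8: F (halogen, monovalent) → 0 H
  atom 9: F (halogen, monovalent) → 0 H
  atom 10: C, bond orders sum to 3 (valence 4) → 1 H
  atom 11: C, bond orders sum to 3 (valence 4) → 1 H
  atom 12: S, bond orders sum to 1 (valence 2) → 1 H
  atom 13: C, bond orders sum to 4 (valence 4) → 0 H
  atom 14: N, bond orders sum to 3 (valence 3) → 0 H
Total hydrogens: 7.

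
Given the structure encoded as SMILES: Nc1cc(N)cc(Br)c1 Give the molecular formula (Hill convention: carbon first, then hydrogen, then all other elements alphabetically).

Walk through each heavy atom and fill implicit hydrogens from standard valence (C 4, N 3, O 2, S 2, halogen 1); for lowercase aromatic atoms, an aromatic c carries 1 H when it has two neighbours and 0 H with three, and aromatic n carries 0 H:
  atom 1: N, bond orders sum to 1 (valence 3) → 2 H
  atom 2: aromatic c, 3 neighbours → 0 H
  atom 3: aromatic c, 2 neighbours → 1 H
  atom 4: aromatic c, 3 neighbours → 0 H
  atom 5: N, bond orders sum to 1 (valence 3) → 2 H
  atom 6: aromatic c, 2 neighbours → 1 H
  atom 7: aromatic c, 3 neighbours → 0 H
  atom 8: Br (halogen, monovalent) → 0 H
  atom 9: aromatic c, 2 neighbours → 1 H
Totals → C:6, H:7, Br:1, N:2.
In Hill order: C6H7BrN2.

C6H7BrN2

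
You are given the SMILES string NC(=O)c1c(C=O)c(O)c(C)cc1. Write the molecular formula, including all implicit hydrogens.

Walk through each heavy atom and fill implicit hydrogens from standard valence (C 4, N 3, O 2, S 2, halogen 1); for lowercase aromatic atoms, an aromatic c carries 1 H when it has two neighbours and 0 H with three, and aromatic n carries 0 H:
  atom 1: N, bond orders sum to 1 (valence 3) → 2 H
  atom 2: C, bond orders sum to 4 (valence 4) → 0 H
  atom 3: O, bond orders sum to 2 (valence 2) → 0 H
  atom 4: aromatic c, 3 neighbours → 0 H
  atom 5: aromatic c, 3 neighbours → 0 H
  atom 6: C, bond orders sum to 3 (valence 4) → 1 H
  atom 7: O, bond orders sum to 2 (valence 2) → 0 H
  atom 8: aromatic c, 3 neighbours → 0 H
  atom 9: O, bond orders sum to 1 (valence 2) → 1 H
  atom 10: aromatic c, 3 neighbours → 0 H
  atom 11: C, bond orders sum to 1 (valence 4) → 3 H
  atom 12: aromatic c, 2 neighbours → 1 H
  atom 13: aromatic c, 2 neighbours → 1 H
Totals → C:9, H:9, N:1, O:3.
In Hill order: C9H9NO3.

C9H9NO3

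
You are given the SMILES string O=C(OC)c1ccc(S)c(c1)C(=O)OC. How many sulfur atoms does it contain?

1

Scan the SMILES for S atoms (remember two-letter symbols like Cl and Br are single atoms).
Sulfur count: 1.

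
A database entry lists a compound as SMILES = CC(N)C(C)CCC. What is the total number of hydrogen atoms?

17

Walk through each heavy atom and fill implicit hydrogens from standard valence (C 4, N 3, O 2, S 2, halogen 1):
  atom 1: C, bond orders sum to 1 (valence 4) → 3 H
  atom 2: C, bond orders sum to 3 (valence 4) → 1 H
  atom 3: N, bond orders sum to 1 (valence 3) → 2 H
  atom 4: C, bond orders sum to 3 (valence 4) → 1 H
  atom 5: C, bond orders sum to 1 (valence 4) → 3 H
  atom 6: C, bond orders sum to 2 (valence 4) → 2 H
  atom 7: C, bond orders sum to 2 (valence 4) → 2 H
  atom 8: C, bond orders sum to 1 (valence 4) → 3 H
Total hydrogens: 17.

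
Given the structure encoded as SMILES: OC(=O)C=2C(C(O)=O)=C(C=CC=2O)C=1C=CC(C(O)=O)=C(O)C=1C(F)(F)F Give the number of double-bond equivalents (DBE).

11

Degree of unsaturation = (number of rings) + (number of π bonds).
Ring closures in the SMILES: 2.
π bonds: 9 double bonds (each 1 DoU) → 9 DoU from unsaturation.
Total DoU = 2 + 9 = 11.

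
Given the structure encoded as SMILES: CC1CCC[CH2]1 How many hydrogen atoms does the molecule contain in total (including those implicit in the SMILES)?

12

Walk through each heavy atom and fill implicit hydrogens from standard valence (C 4, N 3, O 2, S 2, halogen 1):
  atom 1: C, bond orders sum to 1 (valence 4) → 3 H
  atom 2: C, bond orders sum to 3 (valence 4) → 1 H
  atom 3: C, bond orders sum to 2 (valence 4) → 2 H
  atom 4: C, bond orders sum to 2 (valence 4) → 2 H
  atom 5: C, bond orders sum to 2 (valence 4) → 2 H
  atom 6: C with explicit H count 2
Total hydrogens: 12.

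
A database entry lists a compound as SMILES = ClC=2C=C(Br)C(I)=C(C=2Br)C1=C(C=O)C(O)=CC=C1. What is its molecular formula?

C13H6Br2ClIO2

Walk through each heavy atom and fill implicit hydrogens from standard valence (C 4, N 3, O 2, S 2, halogen 1):
  atom 1: Cl (halogen, monovalent) → 0 H
  atom 2: C, bond orders sum to 4 (valence 4) → 0 H
  atom 3: C, bond orders sum to 3 (valence 4) → 1 H
  atom 4: C, bond orders sum to 4 (valence 4) → 0 H
  atom 5: Br (halogen, monovalent) → 0 H
  atom 6: C, bond orders sum to 4 (valence 4) → 0 H
  atom 7: I (halogen, monovalent) → 0 H
  atom 8: C, bond orders sum to 4 (valence 4) → 0 H
  atom 9: C, bond orders sum to 4 (valence 4) → 0 H
  atom 10: Br (halogen, monovalent) → 0 H
  atom 11: C, bond orders sum to 4 (valence 4) → 0 H
  atom 12: C, bond orders sum to 4 (valence 4) → 0 H
  atom 13: C, bond orders sum to 3 (valence 4) → 1 H
  atom 14: O, bond orders sum to 2 (valence 2) → 0 H
  atom 15: C, bond orders sum to 4 (valence 4) → 0 H
  atom 16: O, bond orders sum to 1 (valence 2) → 1 H
  atom 17: C, bond orders sum to 3 (valence 4) → 1 H
  atom 18: C, bond orders sum to 3 (valence 4) → 1 H
  atom 19: C, bond orders sum to 3 (valence 4) → 1 H
Totals → C:13, H:6, Br:2, Cl:1, I:1, O:2.
In Hill order: C13H6Br2ClIO2.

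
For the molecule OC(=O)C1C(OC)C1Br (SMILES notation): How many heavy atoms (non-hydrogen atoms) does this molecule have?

Every atom symbol written in the SMILES (organic subset) is one heavy atom; implicit H are not written.
Heavy atoms by element → Br:1, C:5, O:3.
Total: 9.

9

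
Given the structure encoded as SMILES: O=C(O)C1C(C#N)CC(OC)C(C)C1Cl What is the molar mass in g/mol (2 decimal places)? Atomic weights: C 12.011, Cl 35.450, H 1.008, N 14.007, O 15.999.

231.68 g/mol

First, the molecular formula is C10H14ClNO3 (counting implicit H from valence).
  C: 10 × 12.011 = 120.110
  Cl: 1 × 35.450 = 35.450
  H: 14 × 1.008 = 14.112
  N: 1 × 14.007 = 14.007
  O: 3 × 15.999 = 47.997
Sum: 10×12.011 + 1×35.450 + 14×1.008 + 1×14.007 + 3×15.999 = 231.676 → 231.68 g/mol.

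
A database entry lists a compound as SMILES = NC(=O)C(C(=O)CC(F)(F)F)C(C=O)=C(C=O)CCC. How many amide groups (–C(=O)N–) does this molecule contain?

1

The amide motif appears at heavy-atom position 2 in the SMILES.
Other groups present: 2 aldehyde, 1 alkene, 1 ketone.
Amide count: 1.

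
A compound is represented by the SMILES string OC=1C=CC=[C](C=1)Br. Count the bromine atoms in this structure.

1

Scan the SMILES for Br atoms (remember two-letter symbols like Cl and Br are single atoms).
Bromine count: 1.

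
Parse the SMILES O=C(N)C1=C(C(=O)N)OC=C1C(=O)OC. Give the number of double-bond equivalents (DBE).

6

Degree of unsaturation = (number of rings) + (number of π bonds).
Ring closures in the SMILES: 1.
π bonds: 5 double bonds (each 1 DoU) → 5 DoU from unsaturation.
Total DoU = 1 + 5 = 6.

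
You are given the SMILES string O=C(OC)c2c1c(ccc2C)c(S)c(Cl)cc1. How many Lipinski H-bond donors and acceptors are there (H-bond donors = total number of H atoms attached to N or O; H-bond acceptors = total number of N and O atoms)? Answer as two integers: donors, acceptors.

0, 2

Donors: find every N or O and count the H atoms it carries.
  atom 1 (O): bond orders sum to 2 → 0 H
  atom 3 (O): bond orders sum to 2 → 0 H
Lipinski HBD = 0.
Acceptors: N atoms = 0, O atoms = 2 → HBA = 2.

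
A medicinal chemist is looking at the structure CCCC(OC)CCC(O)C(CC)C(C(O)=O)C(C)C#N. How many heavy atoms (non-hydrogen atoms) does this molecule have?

Every atom symbol written in the SMILES (organic subset) is one heavy atom; implicit H are not written.
Heavy atoms by element → C:16, N:1, O:4.
Total: 21.

21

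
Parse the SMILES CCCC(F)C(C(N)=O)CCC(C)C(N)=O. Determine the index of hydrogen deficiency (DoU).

2

Molecular formula: C11H21FN2O2.
DoU = (2C + 2 + N − H − X) / 2, where X is the halogen count and O/S are ignored.
    = (2·11 + 2 + 2 − 21 − 1) / 2 = 4 / 2 = 2.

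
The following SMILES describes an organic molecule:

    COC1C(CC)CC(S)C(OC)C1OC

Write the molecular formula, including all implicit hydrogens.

C11H22O3S

Walk through each heavy atom and fill implicit hydrogens from standard valence (C 4, N 3, O 2, S 2, halogen 1):
  atom 1: C, bond orders sum to 1 (valence 4) → 3 H
  atom 2: O, bond orders sum to 2 (valence 2) → 0 H
  atom 3: C, bond orders sum to 3 (valence 4) → 1 H
  atom 4: C, bond orders sum to 3 (valence 4) → 1 H
  atom 5: C, bond orders sum to 2 (valence 4) → 2 H
  atom 6: C, bond orders sum to 1 (valence 4) → 3 H
  atom 7: C, bond orders sum to 2 (valence 4) → 2 H
  atom 8: C, bond orders sum to 3 (valence 4) → 1 H
  atom 9: S, bond orders sum to 1 (valence 2) → 1 H
  atom 10: C, bond orders sum to 3 (valence 4) → 1 H
  atom 11: O, bond orders sum to 2 (valence 2) → 0 H
  atom 12: C, bond orders sum to 1 (valence 4) → 3 H
  atom 13: C, bond orders sum to 3 (valence 4) → 1 H
  atom 14: O, bond orders sum to 2 (valence 2) → 0 H
  atom 15: C, bond orders sum to 1 (valence 4) → 3 H
Totals → C:11, H:22, O:3, S:1.
In Hill order: C11H22O3S.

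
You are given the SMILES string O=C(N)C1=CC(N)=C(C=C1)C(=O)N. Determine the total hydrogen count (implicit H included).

9

Walk through each heavy atom and fill implicit hydrogens from standard valence (C 4, N 3, O 2, S 2, halogen 1):
  atom 1: O, bond orders sum to 2 (valence 2) → 0 H
  atom 2: C, bond orders sum to 4 (valence 4) → 0 H
  atom 3: N, bond orders sum to 1 (valence 3) → 2 H
  atom 4: C, bond orders sum to 4 (valence 4) → 0 H
  atom 5: C, bond orders sum to 3 (valence 4) → 1 H
  atom 6: C, bond orders sum to 4 (valence 4) → 0 H
  atom 7: N, bond orders sum to 1 (valence 3) → 2 H
  atom 8: C, bond orders sum to 4 (valence 4) → 0 H
  atom 9: C, bond orders sum to 3 (valence 4) → 1 H
  atom 10: C, bond orders sum to 3 (valence 4) → 1 H
  atom 11: C, bond orders sum to 4 (valence 4) → 0 H
  atom 12: O, bond orders sum to 2 (valence 2) → 0 H
  atom 13: N, bond orders sum to 1 (valence 3) → 2 H
Total hydrogens: 9.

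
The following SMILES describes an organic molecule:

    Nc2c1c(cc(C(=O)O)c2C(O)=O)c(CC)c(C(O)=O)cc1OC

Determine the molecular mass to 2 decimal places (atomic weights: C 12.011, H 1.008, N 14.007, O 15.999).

First, the molecular formula is C16H15NO7 (counting implicit H from valence).
  C: 16 × 12.011 = 192.176
  H: 15 × 1.008 = 15.120
  N: 1 × 14.007 = 14.007
  O: 7 × 15.999 = 111.993
Sum: 16×12.011 + 15×1.008 + 1×14.007 + 7×15.999 = 333.296 → 333.30 g/mol.

333.30 g/mol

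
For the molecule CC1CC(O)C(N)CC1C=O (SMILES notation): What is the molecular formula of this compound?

C8H15NO2

Walk through each heavy atom and fill implicit hydrogens from standard valence (C 4, N 3, O 2, S 2, halogen 1):
  atom 1: C, bond orders sum to 1 (valence 4) → 3 H
  atom 2: C, bond orders sum to 3 (valence 4) → 1 H
  atom 3: C, bond orders sum to 2 (valence 4) → 2 H
  atom 4: C, bond orders sum to 3 (valence 4) → 1 H
  atom 5: O, bond orders sum to 1 (valence 2) → 1 H
  atom 6: C, bond orders sum to 3 (valence 4) → 1 H
  atom 7: N, bond orders sum to 1 (valence 3) → 2 H
  atom 8: C, bond orders sum to 2 (valence 4) → 2 H
  atom 9: C, bond orders sum to 3 (valence 4) → 1 H
  atom 10: C, bond orders sum to 3 (valence 4) → 1 H
  atom 11: O, bond orders sum to 2 (valence 2) → 0 H
Totals → C:8, H:15, N:1, O:2.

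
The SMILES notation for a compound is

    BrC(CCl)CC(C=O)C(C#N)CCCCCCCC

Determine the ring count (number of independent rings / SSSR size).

In SMILES, each pair of matching ring-closure digits denotes one ring-closing bond; the number of such bonds equals the number of independent rings.
Ring-closure bonds here: 0.

0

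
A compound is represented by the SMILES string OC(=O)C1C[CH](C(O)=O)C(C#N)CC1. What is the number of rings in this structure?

In SMILES, each pair of matching ring-closure digits denotes one ring-closing bond; the number of such bonds equals the number of independent rings.
Ring-closure bonds here: 1.

1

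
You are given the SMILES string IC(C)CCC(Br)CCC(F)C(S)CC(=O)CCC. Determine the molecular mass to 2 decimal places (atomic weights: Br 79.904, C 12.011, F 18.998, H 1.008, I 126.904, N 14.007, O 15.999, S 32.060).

467.22 g/mol

First, the molecular formula is C14H25BrFIOS (counting implicit H from valence).
  Br: 1 × 79.904 = 79.904
  C: 14 × 12.011 = 168.154
  F: 1 × 18.998 = 18.998
  H: 25 × 1.008 = 25.200
  I: 1 × 126.904 = 126.904
  O: 1 × 15.999 = 15.999
  S: 1 × 32.060 = 32.060
Sum: 1×79.904 + 14×12.011 + 1×18.998 + 25×1.008 + 1×126.904 + 1×15.999 + 1×32.060 = 467.219 → 467.22 g/mol.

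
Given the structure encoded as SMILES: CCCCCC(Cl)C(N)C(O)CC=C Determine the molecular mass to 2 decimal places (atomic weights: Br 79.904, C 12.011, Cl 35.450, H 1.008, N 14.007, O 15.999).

219.75 g/mol

First, the molecular formula is C11H22ClNO (counting implicit H from valence).
  C: 11 × 12.011 = 132.121
  Cl: 1 × 35.450 = 35.450
  H: 22 × 1.008 = 22.176
  N: 1 × 14.007 = 14.007
  O: 1 × 15.999 = 15.999
Sum: 11×12.011 + 1×35.450 + 22×1.008 + 1×14.007 + 1×15.999 = 219.753 → 219.75 g/mol.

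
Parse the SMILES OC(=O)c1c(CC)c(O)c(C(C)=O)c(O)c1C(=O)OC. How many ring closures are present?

In SMILES, each pair of matching ring-closure digits denotes one ring-closing bond; the number of such bonds equals the number of independent rings.
Ring-closure bonds here: 1.

1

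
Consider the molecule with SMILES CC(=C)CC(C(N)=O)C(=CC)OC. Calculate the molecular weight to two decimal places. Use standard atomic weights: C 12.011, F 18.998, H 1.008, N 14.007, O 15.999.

183.25 g/mol

First, the molecular formula is C10H17NO2 (counting implicit H from valence).
  C: 10 × 12.011 = 120.110
  H: 17 × 1.008 = 17.136
  N: 1 × 14.007 = 14.007
  O: 2 × 15.999 = 31.998
Sum: 10×12.011 + 17×1.008 + 1×14.007 + 2×15.999 = 183.251 → 183.25 g/mol.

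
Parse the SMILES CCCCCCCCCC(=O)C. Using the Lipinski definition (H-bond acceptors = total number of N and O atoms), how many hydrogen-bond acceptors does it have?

1

N atoms: 0; O atoms: 1.
Lipinski HBA = 0 + 1 = 1.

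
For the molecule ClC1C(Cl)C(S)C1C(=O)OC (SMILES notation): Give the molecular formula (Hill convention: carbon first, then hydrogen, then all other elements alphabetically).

Walk through each heavy atom and fill implicit hydrogens from standard valence (C 4, N 3, O 2, S 2, halogen 1):
  atom 1: Cl (halogen, monovalent) → 0 H
  atom 2: C, bond orders sum to 3 (valence 4) → 1 H
  atom 3: C, bond orders sum to 3 (valence 4) → 1 H
  atom 4: Cl (halogen, monovalent) → 0 H
  atom 5: C, bond orders sum to 3 (valence 4) → 1 H
  atom 6: S, bond orders sum to 1 (valence 2) → 1 H
  atom 7: C, bond orders sum to 3 (valence 4) → 1 H
  atom 8: C, bond orders sum to 4 (valence 4) → 0 H
  atom 9: O, bond orders sum to 2 (valence 2) → 0 H
  atom 10: O, bond orders sum to 2 (valence 2) → 0 H
  atom 11: C, bond orders sum to 1 (valence 4) → 3 H
Totals → C:6, H:8, Cl:2, O:2, S:1.

C6H8Cl2O2S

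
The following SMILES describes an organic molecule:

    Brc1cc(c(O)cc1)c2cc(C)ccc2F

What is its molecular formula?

Walk through each heavy atom and fill implicit hydrogens from standard valence (C 4, N 3, O 2, S 2, halogen 1); for lowercase aromatic atoms, an aromatic c carries 1 H when it has two neighbours and 0 H with three, and aromatic n carries 0 H:
  atom 1: Br (halogen, monovalent) → 0 H
  atom 2: aromatic c, 3 neighbours → 0 H
  atom 3: aromatic c, 2 neighbours → 1 H
  atom 4: aromatic c, 3 neighbours → 0 H
  atom 5: aromatic c, 3 neighbours → 0 H
  atom 6: O, bond orders sum to 1 (valence 2) → 1 H
  atom 7: aromatic c, 2 neighbours → 1 H
  atom 8: aromatic c, 2 neighbours → 1 H
  atom 9: aromatic c, 3 neighbours → 0 H
  atom 10: aromatic c, 2 neighbours → 1 H
  atom 11: aromatic c, 3 neighbours → 0 H
  atom 12: C, bond orders sum to 1 (valence 4) → 3 H
  atom 13: aromatic c, 2 neighbours → 1 H
  atom 14: aromatic c, 2 neighbours → 1 H
  atom 15: aromatic c, 3 neighbours → 0 H
  atom 16: F (halogen, monovalent) → 0 H
Totals → C:13, H:10, Br:1, F:1, O:1.
In Hill order: C13H10BrFO.

C13H10BrFO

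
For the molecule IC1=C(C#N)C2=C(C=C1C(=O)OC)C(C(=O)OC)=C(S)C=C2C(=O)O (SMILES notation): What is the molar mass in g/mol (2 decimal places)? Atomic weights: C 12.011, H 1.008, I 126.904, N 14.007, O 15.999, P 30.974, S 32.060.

First, the molecular formula is C16H10INO6S (counting implicit H from valence).
  C: 16 × 12.011 = 192.176
  H: 10 × 1.008 = 10.080
  I: 1 × 126.904 = 126.904
  N: 1 × 14.007 = 14.007
  O: 6 × 15.999 = 95.994
  S: 1 × 32.060 = 32.060
Sum: 16×12.011 + 10×1.008 + 1×126.904 + 1×14.007 + 6×15.999 + 1×32.060 = 471.221 → 471.22 g/mol.

471.22 g/mol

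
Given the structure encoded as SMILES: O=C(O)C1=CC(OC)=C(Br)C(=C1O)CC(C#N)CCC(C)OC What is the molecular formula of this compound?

C16H20BrNO5

Walk through each heavy atom and fill implicit hydrogens from standard valence (C 4, N 3, O 2, S 2, halogen 1):
  atom 1: O, bond orders sum to 2 (valence 2) → 0 H
  atom 2: C, bond orders sum to 4 (valence 4) → 0 H
  atom 3: O, bond orders sum to 1 (valence 2) → 1 H
  atom 4: C, bond orders sum to 4 (valence 4) → 0 H
  atom 5: C, bond orders sum to 3 (valence 4) → 1 H
  atom 6: C, bond orders sum to 4 (valence 4) → 0 H
  atom 7: O, bond orders sum to 2 (valence 2) → 0 H
  atom 8: C, bond orders sum to 1 (valence 4) → 3 H
  atom 9: C, bond orders sum to 4 (valence 4) → 0 H
  atom 10: Br (halogen, monovalent) → 0 H
  atom 11: C, bond orders sum to 4 (valence 4) → 0 H
  atom 12: C, bond orders sum to 4 (valence 4) → 0 H
  atom 13: O, bond orders sum to 1 (valence 2) → 1 H
  atom 14: C, bond orders sum to 2 (valence 4) → 2 H
  atom 15: C, bond orders sum to 3 (valence 4) → 1 H
  atom 16: C, bond orders sum to 4 (valence 4) → 0 H
  atom 17: N, bond orders sum to 3 (valence 3) → 0 H
  atom 18: C, bond orders sum to 2 (valence 4) → 2 H
  atom 19: C, bond orders sum to 2 (valence 4) → 2 H
  atom 20: C, bond orders sum to 3 (valence 4) → 1 H
  atom 21: C, bond orders sum to 1 (valence 4) → 3 H
  atom 22: O, bond orders sum to 2 (valence 2) → 0 H
  atom 23: C, bond orders sum to 1 (valence 4) → 3 H
Totals → C:16, H:20, Br:1, N:1, O:5.
In Hill order: C16H20BrNO5.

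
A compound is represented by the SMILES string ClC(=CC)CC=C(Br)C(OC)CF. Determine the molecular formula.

C9H13BrClFO

Walk through each heavy atom and fill implicit hydrogens from standard valence (C 4, N 3, O 2, S 2, halogen 1):
  atom 1: Cl (halogen, monovalent) → 0 H
  atom 2: C, bond orders sum to 4 (valence 4) → 0 H
  atom 3: C, bond orders sum to 3 (valence 4) → 1 H
  atom 4: C, bond orders sum to 1 (valence 4) → 3 H
  atom 5: C, bond orders sum to 2 (valence 4) → 2 H
  atom 6: C, bond orders sum to 3 (valence 4) → 1 H
  atom 7: C, bond orders sum to 4 (valence 4) → 0 H
  atom 8: Br (halogen, monovalent) → 0 H
  atom 9: C, bond orders sum to 3 (valence 4) → 1 H
  atom 10: O, bond orders sum to 2 (valence 2) → 0 H
  atom 11: C, bond orders sum to 1 (valence 4) → 3 H
  atom 12: C, bond orders sum to 2 (valence 4) → 2 H
  atom 13: F (halogen, monovalent) → 0 H
Totals → C:9, H:13, Br:1, Cl:1, F:1, O:1.
In Hill order: C9H13BrClFO.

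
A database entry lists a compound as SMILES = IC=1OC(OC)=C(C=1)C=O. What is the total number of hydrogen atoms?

Walk through each heavy atom and fill implicit hydrogens from standard valence (C 4, N 3, O 2, S 2, halogen 1):
  atom 1: I (halogen, monovalent) → 0 H
  atom 2: C, bond orders sum to 4 (valence 4) → 0 H
  atom 3: O, bond orders sum to 2 (valence 2) → 0 H
  atom 4: C, bond orders sum to 4 (valence 4) → 0 H
  atom 5: O, bond orders sum to 2 (valence 2) → 0 H
  atom 6: C, bond orders sum to 1 (valence 4) → 3 H
  atom 7: C, bond orders sum to 4 (valence 4) → 0 H
  atom 8: C, bond orders sum to 3 (valence 4) → 1 H
  atom 9: C, bond orders sum to 3 (valence 4) → 1 H
  atom 10: O, bond orders sum to 2 (valence 2) → 0 H
Total hydrogens: 5.

5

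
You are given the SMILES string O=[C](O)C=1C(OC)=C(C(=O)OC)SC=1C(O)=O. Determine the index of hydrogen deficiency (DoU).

6

Molecular formula: C9H8O7S.
DoU = (2C + 2 + N − H − X) / 2, where X is the halogen count and O/S are ignored.
    = (2·9 + 2 + 0 − 8 − 0) / 2 = 12 / 2 = 6.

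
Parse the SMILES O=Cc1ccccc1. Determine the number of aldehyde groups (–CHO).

The aldehyde motif appears at heavy-atom position 2 in the SMILES.
Aldehyde count: 1.

1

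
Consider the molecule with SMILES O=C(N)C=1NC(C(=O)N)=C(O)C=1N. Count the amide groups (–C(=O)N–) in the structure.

The amide motif appears at heavy-atom positions 2, 7 in the SMILES.
Other groups present: 1 hydroxyl, 1 primary amine.
Amide count: 2.

2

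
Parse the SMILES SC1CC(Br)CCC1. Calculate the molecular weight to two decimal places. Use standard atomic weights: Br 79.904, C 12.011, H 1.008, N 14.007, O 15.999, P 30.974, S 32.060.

First, the molecular formula is C6H11BrS (counting implicit H from valence).
  Br: 1 × 79.904 = 79.904
  C: 6 × 12.011 = 72.066
  H: 11 × 1.008 = 11.088
  S: 1 × 32.060 = 32.060
Sum: 1×79.904 + 6×12.011 + 11×1.008 + 1×32.060 = 195.118 → 195.12 g/mol.

195.12 g/mol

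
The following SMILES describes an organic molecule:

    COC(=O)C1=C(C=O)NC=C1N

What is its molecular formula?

Walk through each heavy atom and fill implicit hydrogens from standard valence (C 4, N 3, O 2, S 2, halogen 1):
  atom 1: C, bond orders sum to 1 (valence 4) → 3 H
  atom 2: O, bond orders sum to 2 (valence 2) → 0 H
  atom 3: C, bond orders sum to 4 (valence 4) → 0 H
  atom 4: O, bond orders sum to 2 (valence 2) → 0 H
  atom 5: C, bond orders sum to 4 (valence 4) → 0 H
  atom 6: C, bond orders sum to 4 (valence 4) → 0 H
  atom 7: C, bond orders sum to 3 (valence 4) → 1 H
  atom 8: O, bond orders sum to 2 (valence 2) → 0 H
  atom 9: N, bond orders sum to 2 (valence 3) → 1 H
  atom 10: C, bond orders sum to 3 (valence 4) → 1 H
  atom 11: C, bond orders sum to 4 (valence 4) → 0 H
  atom 12: N, bond orders sum to 1 (valence 3) → 2 H
Totals → C:7, H:8, N:2, O:3.

C7H8N2O3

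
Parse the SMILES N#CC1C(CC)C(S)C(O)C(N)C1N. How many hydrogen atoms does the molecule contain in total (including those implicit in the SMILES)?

Walk through each heavy atom and fill implicit hydrogens from standard valence (C 4, N 3, O 2, S 2, halogen 1):
  atom 1: N, bond orders sum to 3 (valence 3) → 0 H
  atom 2: C, bond orders sum to 4 (valence 4) → 0 H
  atom 3: C, bond orders sum to 3 (valence 4) → 1 H
  atom 4: C, bond orders sum to 3 (valence 4) → 1 H
  atom 5: C, bond orders sum to 2 (valence 4) → 2 H
  atom 6: C, bond orders sum to 1 (valence 4) → 3 H
  atom 7: C, bond orders sum to 3 (valence 4) → 1 H
  atom 8: S, bond orders sum to 1 (valence 2) → 1 H
  atom 9: C, bond orders sum to 3 (valence 4) → 1 H
  atom 10: O, bond orders sum to 1 (valence 2) → 1 H
  atom 11: C, bond orders sum to 3 (valence 4) → 1 H
  atom 12: N, bond orders sum to 1 (valence 3) → 2 H
  atom 13: C, bond orders sum to 3 (valence 4) → 1 H
  atom 14: N, bond orders sum to 1 (valence 3) → 2 H
Total hydrogens: 17.

17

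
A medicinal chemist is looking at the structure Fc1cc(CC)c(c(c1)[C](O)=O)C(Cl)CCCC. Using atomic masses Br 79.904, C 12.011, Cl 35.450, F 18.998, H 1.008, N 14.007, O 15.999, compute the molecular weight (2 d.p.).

272.74 g/mol

First, the molecular formula is C14H18ClFO2 (counting implicit H from valence).
  C: 14 × 12.011 = 168.154
  Cl: 1 × 35.450 = 35.450
  F: 1 × 18.998 = 18.998
  H: 18 × 1.008 = 18.144
  O: 2 × 15.999 = 31.998
Sum: 14×12.011 + 1×35.450 + 1×18.998 + 18×1.008 + 2×15.999 = 272.744 → 272.74 g/mol.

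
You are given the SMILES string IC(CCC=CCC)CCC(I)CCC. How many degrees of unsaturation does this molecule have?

1

Degree of unsaturation = (number of rings) + (number of π bonds).
Ring closures in the SMILES: 0.
π bonds: 1 double bond (each 1 DoU) → 1 DoU from unsaturation.
Total DoU = 0 + 1 = 1.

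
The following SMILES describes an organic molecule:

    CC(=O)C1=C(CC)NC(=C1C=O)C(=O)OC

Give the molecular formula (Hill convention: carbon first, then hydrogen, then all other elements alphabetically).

C11H13NO4

Walk through each heavy atom and fill implicit hydrogens from standard valence (C 4, N 3, O 2, S 2, halogen 1):
  atom 1: C, bond orders sum to 1 (valence 4) → 3 H
  atom 2: C, bond orders sum to 4 (valence 4) → 0 H
  atom 3: O, bond orders sum to 2 (valence 2) → 0 H
  atom 4: C, bond orders sum to 4 (valence 4) → 0 H
  atom 5: C, bond orders sum to 4 (valence 4) → 0 H
  atom 6: C, bond orders sum to 2 (valence 4) → 2 H
  atom 7: C, bond orders sum to 1 (valence 4) → 3 H
  atom 8: N, bond orders sum to 2 (valence 3) → 1 H
  atom 9: C, bond orders sum to 4 (valence 4) → 0 H
  atom 10: C, bond orders sum to 4 (valence 4) → 0 H
  atom 11: C, bond orders sum to 3 (valence 4) → 1 H
  atom 12: O, bond orders sum to 2 (valence 2) → 0 H
  atom 13: C, bond orders sum to 4 (valence 4) → 0 H
  atom 14: O, bond orders sum to 2 (valence 2) → 0 H
  atom 15: O, bond orders sum to 2 (valence 2) → 0 H
  atom 16: C, bond orders sum to 1 (valence 4) → 3 H
Totals → C:11, H:13, N:1, O:4.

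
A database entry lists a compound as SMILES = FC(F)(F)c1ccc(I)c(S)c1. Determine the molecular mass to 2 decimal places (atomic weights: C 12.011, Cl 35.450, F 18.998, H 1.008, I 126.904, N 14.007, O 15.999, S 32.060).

First, the molecular formula is C7H4F3IS (counting implicit H from valence).
  C: 7 × 12.011 = 84.077
  F: 3 × 18.998 = 56.994
  H: 4 × 1.008 = 4.032
  I: 1 × 126.904 = 126.904
  S: 1 × 32.060 = 32.060
Sum: 7×12.011 + 3×18.998 + 4×1.008 + 1×126.904 + 1×32.060 = 304.067 → 304.07 g/mol.

304.07 g/mol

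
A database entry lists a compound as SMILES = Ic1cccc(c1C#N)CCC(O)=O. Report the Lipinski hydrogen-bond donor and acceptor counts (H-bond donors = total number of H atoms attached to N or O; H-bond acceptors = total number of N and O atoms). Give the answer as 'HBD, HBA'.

1, 3

Donors: find every N or O and count the H atoms it carries.
  atom 9 (N): bond orders sum to 3 → 0 H
  atom 13 (O): bond orders sum to 1 → 1 H
  atom 14 (O): bond orders sum to 2 → 0 H
Lipinski HBD = 1.
Acceptors: N atoms = 1, O atoms = 2 → HBA = 3.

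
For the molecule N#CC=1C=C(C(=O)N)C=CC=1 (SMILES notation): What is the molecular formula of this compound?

C8H6N2O

Walk through each heavy atom and fill implicit hydrogens from standard valence (C 4, N 3, O 2, S 2, halogen 1):
  atom 1: N, bond orders sum to 3 (valence 3) → 0 H
  atom 2: C, bond orders sum to 4 (valence 4) → 0 H
  atom 3: C, bond orders sum to 4 (valence 4) → 0 H
  atom 4: C, bond orders sum to 3 (valence 4) → 1 H
  atom 5: C, bond orders sum to 4 (valence 4) → 0 H
  atom 6: C, bond orders sum to 4 (valence 4) → 0 H
  atom 7: O, bond orders sum to 2 (valence 2) → 0 H
  atom 8: N, bond orders sum to 1 (valence 3) → 2 H
  atom 9: C, bond orders sum to 3 (valence 4) → 1 H
  atom 10: C, bond orders sum to 3 (valence 4) → 1 H
  atom 11: C, bond orders sum to 3 (valence 4) → 1 H
Totals → C:8, H:6, N:2, O:1.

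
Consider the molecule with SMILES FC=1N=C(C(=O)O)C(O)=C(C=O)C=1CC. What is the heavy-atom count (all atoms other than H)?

Every atom symbol written in the SMILES (organic subset) is one heavy atom; implicit H are not written.
Heavy atoms by element → C:9, F:1, N:1, O:4.
Total: 15.

15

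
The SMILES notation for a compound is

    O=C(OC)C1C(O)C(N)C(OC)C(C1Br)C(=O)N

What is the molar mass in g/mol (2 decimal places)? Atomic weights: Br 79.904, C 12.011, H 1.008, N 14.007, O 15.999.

First, the molecular formula is C10H17BrN2O5 (counting implicit H from valence).
  Br: 1 × 79.904 = 79.904
  C: 10 × 12.011 = 120.110
  H: 17 × 1.008 = 17.136
  N: 2 × 14.007 = 28.014
  O: 5 × 15.999 = 79.995
Sum: 1×79.904 + 10×12.011 + 17×1.008 + 2×14.007 + 5×15.999 = 325.159 → 325.16 g/mol.

325.16 g/mol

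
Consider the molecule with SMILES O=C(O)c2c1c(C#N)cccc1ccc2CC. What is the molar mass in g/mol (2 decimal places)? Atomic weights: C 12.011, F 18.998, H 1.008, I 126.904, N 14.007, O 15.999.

First, the molecular formula is C14H11NO2 (counting implicit H from valence).
  C: 14 × 12.011 = 168.154
  H: 11 × 1.008 = 11.088
  N: 1 × 14.007 = 14.007
  O: 2 × 15.999 = 31.998
Sum: 14×12.011 + 11×1.008 + 1×14.007 + 2×15.999 = 225.247 → 225.25 g/mol.

225.25 g/mol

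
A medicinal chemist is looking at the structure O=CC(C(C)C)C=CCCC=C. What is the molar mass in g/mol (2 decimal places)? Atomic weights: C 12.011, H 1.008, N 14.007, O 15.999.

166.26 g/mol

First, the molecular formula is C11H18O (counting implicit H from valence).
  C: 11 × 12.011 = 132.121
  H: 18 × 1.008 = 18.144
  O: 1 × 15.999 = 15.999
Sum: 11×12.011 + 18×1.008 + 1×15.999 = 166.264 → 166.26 g/mol.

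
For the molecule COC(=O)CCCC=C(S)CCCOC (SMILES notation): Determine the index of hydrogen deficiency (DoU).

2

Degree of unsaturation = (number of rings) + (number of π bonds).
Ring closures in the SMILES: 0.
π bonds: 2 double bonds (each 1 DoU) → 2 DoU from unsaturation.
Total DoU = 0 + 2 = 2.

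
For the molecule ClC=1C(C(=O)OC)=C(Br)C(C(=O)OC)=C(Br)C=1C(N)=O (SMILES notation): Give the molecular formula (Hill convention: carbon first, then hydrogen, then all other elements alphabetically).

C11H8Br2ClNO5

Walk through each heavy atom and fill implicit hydrogens from standard valence (C 4, N 3, O 2, S 2, halogen 1):
  atom 1: Cl (halogen, monovalent) → 0 H
  atom 2: C, bond orders sum to 4 (valence 4) → 0 H
  atom 3: C, bond orders sum to 4 (valence 4) → 0 H
  atom 4: C, bond orders sum to 4 (valence 4) → 0 H
  atom 5: O, bond orders sum to 2 (valence 2) → 0 H
  atom 6: O, bond orders sum to 2 (valence 2) → 0 H
  atom 7: C, bond orders sum to 1 (valence 4) → 3 H
  atom 8: C, bond orders sum to 4 (valence 4) → 0 H
  atom 9: Br (halogen, monovalent) → 0 H
  atom 10: C, bond orders sum to 4 (valence 4) → 0 H
  atom 11: C, bond orders sum to 4 (valence 4) → 0 H
  atom 12: O, bond orders sum to 2 (valence 2) → 0 H
  atom 13: O, bond orders sum to 2 (valence 2) → 0 H
  atom 14: C, bond orders sum to 1 (valence 4) → 3 H
  atom 15: C, bond orders sum to 4 (valence 4) → 0 H
  atom 16: Br (halogen, monovalent) → 0 H
  atom 17: C, bond orders sum to 4 (valence 4) → 0 H
  atom 18: C, bond orders sum to 4 (valence 4) → 0 H
  atom 19: N, bond orders sum to 1 (valence 3) → 2 H
  atom 20: O, bond orders sum to 2 (valence 2) → 0 H
Totals → C:11, H:8, Br:2, Cl:1, N:1, O:5.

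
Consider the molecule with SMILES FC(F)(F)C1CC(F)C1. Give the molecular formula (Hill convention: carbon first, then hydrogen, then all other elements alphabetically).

Walk through each heavy atom and fill implicit hydrogens from standard valence (C 4, N 3, O 2, S 2, halogen 1):
  atom 1: F (halogen, monovalent) → 0 H
  atom 2: C, bond orders sum to 4 (valence 4) → 0 H
  atom 3: F (halogen, monovalent) → 0 H
  atom 4: F (halogen, monovalent) → 0 H
  atom 5: C, bond orders sum to 3 (valence 4) → 1 H
  atom 6: C, bond orders sum to 2 (valence 4) → 2 H
  atom 7: C, bond orders sum to 3 (valence 4) → 1 H
  atom 8: F (halogen, monovalent) → 0 H
  atom 9: C, bond orders sum to 2 (valence 4) → 2 H
Totals → C:5, H:6, F:4.

C5H6F4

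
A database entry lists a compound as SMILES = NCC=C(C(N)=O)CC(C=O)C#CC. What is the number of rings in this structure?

In SMILES, each pair of matching ring-closure digits denotes one ring-closing bond; the number of such bonds equals the number of independent rings.
Ring-closure bonds here: 0.

0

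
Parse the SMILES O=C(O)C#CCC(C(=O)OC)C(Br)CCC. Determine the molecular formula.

C11H15BrO4

Walk through each heavy atom and fill implicit hydrogens from standard valence (C 4, N 3, O 2, S 2, halogen 1):
  atom 1: O, bond orders sum to 2 (valence 2) → 0 H
  atom 2: C, bond orders sum to 4 (valence 4) → 0 H
  atom 3: O, bond orders sum to 1 (valence 2) → 1 H
  atom 4: C, bond orders sum to 4 (valence 4) → 0 H
  atom 5: C, bond orders sum to 4 (valence 4) → 0 H
  atom 6: C, bond orders sum to 2 (valence 4) → 2 H
  atom 7: C, bond orders sum to 3 (valence 4) → 1 H
  atom 8: C, bond orders sum to 4 (valence 4) → 0 H
  atom 9: O, bond orders sum to 2 (valence 2) → 0 H
  atom 10: O, bond orders sum to 2 (valence 2) → 0 H
  atom 11: C, bond orders sum to 1 (valence 4) → 3 H
  atom 12: C, bond orders sum to 3 (valence 4) → 1 H
  atom 13: Br (halogen, monovalent) → 0 H
  atom 14: C, bond orders sum to 2 (valence 4) → 2 H
  atom 15: C, bond orders sum to 2 (valence 4) → 2 H
  atom 16: C, bond orders sum to 1 (valence 4) → 3 H
Totals → C:11, H:15, Br:1, O:4.
In Hill order: C11H15BrO4.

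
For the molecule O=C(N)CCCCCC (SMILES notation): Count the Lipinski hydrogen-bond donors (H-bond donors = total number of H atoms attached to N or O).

2

Donors: find every N or O and count the H atoms it carries.
  atom 1 (O): bond orders sum to 2 → 0 H
  atom 3 (N): bond orders sum to 1 → 2 H
Lipinski HBD = 2.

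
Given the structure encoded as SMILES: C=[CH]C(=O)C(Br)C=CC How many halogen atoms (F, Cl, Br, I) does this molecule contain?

1

Halogen atoms appear at heavy-atom position 6 (1×Br).
Other groups present: 2 alkene, 1 ketone.
Halogen count: 1.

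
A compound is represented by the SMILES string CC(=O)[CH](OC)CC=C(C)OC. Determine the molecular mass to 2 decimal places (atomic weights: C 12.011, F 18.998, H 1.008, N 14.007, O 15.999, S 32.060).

First, the molecular formula is C9H16O3 (counting implicit H from valence).
  C: 9 × 12.011 = 108.099
  H: 16 × 1.008 = 16.128
  O: 3 × 15.999 = 47.997
Sum: 9×12.011 + 16×1.008 + 3×15.999 = 172.224 → 172.22 g/mol.

172.22 g/mol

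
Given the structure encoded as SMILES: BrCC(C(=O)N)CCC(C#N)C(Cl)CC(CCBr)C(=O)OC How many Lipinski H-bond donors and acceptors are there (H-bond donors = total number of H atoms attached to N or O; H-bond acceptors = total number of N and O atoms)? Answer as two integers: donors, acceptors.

Donors: find every N or O and count the H atoms it carries.
  atom 5 (O): bond orders sum to 2 → 0 H
  atom 6 (N): bond orders sum to 1 → 2 H
  atom 11 (N): bond orders sum to 3 → 0 H
  atom 20 (O): bond orders sum to 2 → 0 H
  atom 21 (O): bond orders sum to 2 → 0 H
Lipinski HBD = 2.
Acceptors: N atoms = 2, O atoms = 3 → HBA = 5.

2, 5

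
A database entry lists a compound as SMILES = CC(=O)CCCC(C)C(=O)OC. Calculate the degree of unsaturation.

Molecular formula: C9H16O3.
DoU = (2C + 2 + N − H − X) / 2, where X is the halogen count and O/S are ignored.
    = (2·9 + 2 + 0 − 16 − 0) / 2 = 4 / 2 = 2.

2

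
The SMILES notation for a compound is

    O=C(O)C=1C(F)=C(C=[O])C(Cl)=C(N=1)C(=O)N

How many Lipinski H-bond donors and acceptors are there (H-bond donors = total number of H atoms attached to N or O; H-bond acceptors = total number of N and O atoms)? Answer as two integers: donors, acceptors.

3, 6

Donors: find every N or O and count the H atoms it carries.
  atom 1 (O): bond orders sum to 2 → 0 H
  atom 3 (O): bond orders sum to 1 → 1 H
  atom 9 (O): bond orders sum to 2 → 0 H
  atom 13 (N): bond orders sum to 3 → 0 H
  atom 15 (O): bond orders sum to 2 → 0 H
  atom 16 (N): bond orders sum to 1 → 2 H
Lipinski HBD = 3.
Acceptors: N atoms = 2, O atoms = 4 → HBA = 6.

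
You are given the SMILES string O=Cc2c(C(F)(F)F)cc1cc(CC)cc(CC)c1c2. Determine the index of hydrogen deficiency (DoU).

Molecular formula: C16H15F3O.
DoU = (2C + 2 + N − H − X) / 2, where X is the halogen count and O/S are ignored.
    = (2·16 + 2 + 0 − 15 − 3) / 2 = 16 / 2 = 8.

8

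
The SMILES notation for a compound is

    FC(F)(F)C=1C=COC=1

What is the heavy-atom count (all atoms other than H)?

9

Every atom symbol written in the SMILES (organic subset) is one heavy atom; implicit H are not written.
Heavy atoms by element → C:5, F:3, O:1.
Total: 9.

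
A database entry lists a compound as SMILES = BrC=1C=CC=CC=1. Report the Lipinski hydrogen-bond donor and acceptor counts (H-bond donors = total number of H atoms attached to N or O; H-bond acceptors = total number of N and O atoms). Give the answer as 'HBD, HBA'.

Donors: find every N or O and count the H atoms it carries.
  (no N or O atoms present)
Lipinski HBD = 0.
Acceptors: N atoms = 0, O atoms = 0 → HBA = 0.

0, 0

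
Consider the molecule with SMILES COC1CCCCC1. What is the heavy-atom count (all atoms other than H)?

Every atom symbol written in the SMILES (organic subset) is one heavy atom; implicit H are not written.
Heavy atoms by element → C:7, O:1.
Total: 8.

8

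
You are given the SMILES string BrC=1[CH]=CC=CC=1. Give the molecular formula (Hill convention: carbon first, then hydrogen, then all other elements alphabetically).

C6H5Br

Walk through each heavy atom and fill implicit hydrogens from standard valence (C 4, N 3, O 2, S 2, halogen 1):
  atom 1: Br (halogen, monovalent) → 0 H
  atom 2: C, bond orders sum to 4 (valence 4) → 0 H
  atom 3: C with explicit H count 1
  atom 4: C, bond orders sum to 3 (valence 4) → 1 H
  atom 5: C, bond orders sum to 3 (valence 4) → 1 H
  atom 6: C, bond orders sum to 3 (valence 4) → 1 H
  atom 7: C, bond orders sum to 3 (valence 4) → 1 H
Totals → C:6, H:5, Br:1.
In Hill order: C6H5Br.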